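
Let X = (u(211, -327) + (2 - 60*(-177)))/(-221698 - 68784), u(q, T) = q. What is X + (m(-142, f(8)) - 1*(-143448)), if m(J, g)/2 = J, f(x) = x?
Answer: 41586554215/290482 ≈ 1.4316e+5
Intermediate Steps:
m(J, g) = 2*J
X = -10833/290482 (X = (211 + (2 - 60*(-177)))/(-221698 - 68784) = (211 + (2 + 10620))/(-290482) = (211 + 10622)*(-1/290482) = 10833*(-1/290482) = -10833/290482 ≈ -0.037293)
X + (m(-142, f(8)) - 1*(-143448)) = -10833/290482 + (2*(-142) - 1*(-143448)) = -10833/290482 + (-284 + 143448) = -10833/290482 + 143164 = 41586554215/290482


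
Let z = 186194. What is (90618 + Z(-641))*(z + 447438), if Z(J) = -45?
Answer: 57389951136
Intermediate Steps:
(90618 + Z(-641))*(z + 447438) = (90618 - 45)*(186194 + 447438) = 90573*633632 = 57389951136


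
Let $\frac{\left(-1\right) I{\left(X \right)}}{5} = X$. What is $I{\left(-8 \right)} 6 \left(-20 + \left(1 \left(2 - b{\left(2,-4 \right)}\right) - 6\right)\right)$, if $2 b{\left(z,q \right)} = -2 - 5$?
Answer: $-4920$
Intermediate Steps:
$b{\left(z,q \right)} = - \frac{7}{2}$ ($b{\left(z,q \right)} = \frac{-2 - 5}{2} = \frac{1}{2} \left(-7\right) = - \frac{7}{2}$)
$I{\left(X \right)} = - 5 X$
$I{\left(-8 \right)} 6 \left(-20 + \left(1 \left(2 - b{\left(2,-4 \right)}\right) - 6\right)\right) = \left(-5\right) \left(-8\right) 6 \left(-20 - \left(6 - \left(2 - - \frac{7}{2}\right)\right)\right) = 40 \cdot 6 \left(-20 - \left(6 - \left(2 + \frac{7}{2}\right)\right)\right) = 240 \left(-20 + \left(1 \cdot \frac{11}{2} - 6\right)\right) = 240 \left(-20 + \left(\frac{11}{2} - 6\right)\right) = 240 \left(-20 - \frac{1}{2}\right) = 240 \left(- \frac{41}{2}\right) = -4920$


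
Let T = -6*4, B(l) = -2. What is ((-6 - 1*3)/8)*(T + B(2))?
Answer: 117/4 ≈ 29.250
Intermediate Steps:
T = -24
((-6 - 1*3)/8)*(T + B(2)) = ((-6 - 1*3)/8)*(-24 - 2) = ((-6 - 3)*(⅛))*(-26) = -9*⅛*(-26) = -9/8*(-26) = 117/4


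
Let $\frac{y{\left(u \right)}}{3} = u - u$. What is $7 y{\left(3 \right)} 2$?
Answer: $0$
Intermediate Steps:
$y{\left(u \right)} = 0$ ($y{\left(u \right)} = 3 \left(u - u\right) = 3 \cdot 0 = 0$)
$7 y{\left(3 \right)} 2 = 7 \cdot 0 \cdot 2 = 0 \cdot 2 = 0$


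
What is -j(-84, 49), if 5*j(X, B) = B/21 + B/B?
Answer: -⅔ ≈ -0.66667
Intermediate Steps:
j(X, B) = ⅕ + B/105 (j(X, B) = (B/21 + B/B)/5 = (B*(1/21) + 1)/5 = (B/21 + 1)/5 = (1 + B/21)/5 = ⅕ + B/105)
-j(-84, 49) = -(⅕ + (1/105)*49) = -(⅕ + 7/15) = -1*⅔ = -⅔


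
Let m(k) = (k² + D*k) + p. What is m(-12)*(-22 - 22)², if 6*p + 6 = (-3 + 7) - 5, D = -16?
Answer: 1944712/3 ≈ 6.4824e+5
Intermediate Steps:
p = -7/6 (p = -1 + ((-3 + 7) - 5)/6 = -1 + (4 - 5)/6 = -1 + (⅙)*(-1) = -1 - ⅙ = -7/6 ≈ -1.1667)
m(k) = -7/6 + k² - 16*k (m(k) = (k² - 16*k) - 7/6 = -7/6 + k² - 16*k)
m(-12)*(-22 - 22)² = (-7/6 + (-12)² - 16*(-12))*(-22 - 22)² = (-7/6 + 144 + 192)*(-44)² = (2009/6)*1936 = 1944712/3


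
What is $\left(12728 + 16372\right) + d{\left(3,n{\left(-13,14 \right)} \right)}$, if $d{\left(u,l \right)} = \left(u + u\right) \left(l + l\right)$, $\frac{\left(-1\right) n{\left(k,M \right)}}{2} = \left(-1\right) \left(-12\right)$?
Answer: $28812$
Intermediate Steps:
$n{\left(k,M \right)} = -24$ ($n{\left(k,M \right)} = - 2 \left(\left(-1\right) \left(-12\right)\right) = \left(-2\right) 12 = -24$)
$d{\left(u,l \right)} = 4 l u$ ($d{\left(u,l \right)} = 2 u 2 l = 4 l u$)
$\left(12728 + 16372\right) + d{\left(3,n{\left(-13,14 \right)} \right)} = \left(12728 + 16372\right) + 4 \left(-24\right) 3 = 29100 - 288 = 28812$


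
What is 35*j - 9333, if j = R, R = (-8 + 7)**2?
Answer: -9298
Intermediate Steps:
R = 1 (R = (-1)**2 = 1)
j = 1
35*j - 9333 = 35*1 - 9333 = 35 - 9333 = -9298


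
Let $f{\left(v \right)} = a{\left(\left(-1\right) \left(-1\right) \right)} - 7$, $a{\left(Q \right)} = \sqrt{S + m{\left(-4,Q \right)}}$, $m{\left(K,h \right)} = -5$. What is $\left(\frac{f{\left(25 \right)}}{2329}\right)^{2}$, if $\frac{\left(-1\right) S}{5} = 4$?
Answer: $\frac{24}{5424241} - \frac{70 i}{5424241} \approx 4.4246 \cdot 10^{-6} - 1.2905 \cdot 10^{-5} i$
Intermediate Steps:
$S = -20$ ($S = \left(-5\right) 4 = -20$)
$a{\left(Q \right)} = 5 i$ ($a{\left(Q \right)} = \sqrt{-20 - 5} = \sqrt{-25} = 5 i$)
$f{\left(v \right)} = -7 + 5 i$ ($f{\left(v \right)} = 5 i - 7 = -7 + 5 i$)
$\left(\frac{f{\left(25 \right)}}{2329}\right)^{2} = \left(\frac{-7 + 5 i}{2329}\right)^{2} = \left(\left(-7 + 5 i\right) \frac{1}{2329}\right)^{2} = \left(- \frac{7}{2329} + \frac{5 i}{2329}\right)^{2}$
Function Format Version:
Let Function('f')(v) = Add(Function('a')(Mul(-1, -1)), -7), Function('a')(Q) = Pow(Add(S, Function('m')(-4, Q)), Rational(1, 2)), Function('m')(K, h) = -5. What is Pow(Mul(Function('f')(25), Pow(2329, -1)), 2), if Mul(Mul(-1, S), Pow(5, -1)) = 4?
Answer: Add(Rational(24, 5424241), Mul(Rational(-70, 5424241), I)) ≈ Add(4.4246e-6, Mul(-1.2905e-5, I))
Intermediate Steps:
S = -20 (S = Mul(-5, 4) = -20)
Function('a')(Q) = Mul(5, I) (Function('a')(Q) = Pow(Add(-20, -5), Rational(1, 2)) = Pow(-25, Rational(1, 2)) = Mul(5, I))
Function('f')(v) = Add(-7, Mul(5, I)) (Function('f')(v) = Add(Mul(5, I), -7) = Add(-7, Mul(5, I)))
Pow(Mul(Function('f')(25), Pow(2329, -1)), 2) = Pow(Mul(Add(-7, Mul(5, I)), Pow(2329, -1)), 2) = Pow(Mul(Add(-7, Mul(5, I)), Rational(1, 2329)), 2) = Pow(Add(Rational(-7, 2329), Mul(Rational(5, 2329), I)), 2)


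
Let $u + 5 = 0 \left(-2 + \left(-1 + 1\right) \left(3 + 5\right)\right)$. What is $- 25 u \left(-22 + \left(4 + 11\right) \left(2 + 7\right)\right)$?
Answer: $14125$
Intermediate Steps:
$u = -5$ ($u = -5 + 0 \left(-2 + \left(-1 + 1\right) \left(3 + 5\right)\right) = -5 + 0 \left(-2 + 0 \cdot 8\right) = -5 + 0 \left(-2 + 0\right) = -5 + 0 \left(-2\right) = -5 + 0 = -5$)
$- 25 u \left(-22 + \left(4 + 11\right) \left(2 + 7\right)\right) = \left(-25\right) \left(-5\right) \left(-22 + \left(4 + 11\right) \left(2 + 7\right)\right) = 125 \left(-22 + 15 \cdot 9\right) = 125 \left(-22 + 135\right) = 125 \cdot 113 = 14125$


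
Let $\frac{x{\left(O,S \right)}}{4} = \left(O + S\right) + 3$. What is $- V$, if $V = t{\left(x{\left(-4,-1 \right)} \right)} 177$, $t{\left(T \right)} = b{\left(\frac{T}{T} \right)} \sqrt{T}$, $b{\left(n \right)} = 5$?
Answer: $- 1770 i \sqrt{2} \approx - 2503.2 i$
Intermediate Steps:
$x{\left(O,S \right)} = 12 + 4 O + 4 S$ ($x{\left(O,S \right)} = 4 \left(\left(O + S\right) + 3\right) = 4 \left(3 + O + S\right) = 12 + 4 O + 4 S$)
$t{\left(T \right)} = 5 \sqrt{T}$
$V = 1770 i \sqrt{2}$ ($V = 5 \sqrt{12 + 4 \left(-4\right) + 4 \left(-1\right)} 177 = 5 \sqrt{12 - 16 - 4} \cdot 177 = 5 \sqrt{-8} \cdot 177 = 5 \cdot 2 i \sqrt{2} \cdot 177 = 10 i \sqrt{2} \cdot 177 = 1770 i \sqrt{2} \approx 2503.2 i$)
$- V = - 1770 i \sqrt{2}$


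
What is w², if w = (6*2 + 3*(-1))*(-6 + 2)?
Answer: 1296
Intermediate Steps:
w = -36 (w = (12 - 3)*(-4) = 9*(-4) = -36)
w² = (-36)² = 1296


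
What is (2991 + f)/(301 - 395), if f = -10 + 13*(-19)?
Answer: -1367/47 ≈ -29.085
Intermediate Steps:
f = -257 (f = -10 - 247 = -257)
(2991 + f)/(301 - 395) = (2991 - 257)/(301 - 395) = 2734/(-94) = 2734*(-1/94) = -1367/47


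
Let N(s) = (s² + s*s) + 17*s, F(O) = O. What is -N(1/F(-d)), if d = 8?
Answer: 67/32 ≈ 2.0938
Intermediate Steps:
N(s) = 2*s² + 17*s (N(s) = (s² + s²) + 17*s = 2*s² + 17*s)
-N(1/F(-d)) = -(17 + 2/((-1*8)))/((-1*8)) = -(17 + 2/(-8))/(-8) = -(-1)*(17 + 2*(-⅛))/8 = -(-1)*(17 - ¼)/8 = -(-1)*67/(8*4) = -1*(-67/32) = 67/32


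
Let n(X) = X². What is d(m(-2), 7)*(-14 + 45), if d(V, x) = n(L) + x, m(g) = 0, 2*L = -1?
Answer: 899/4 ≈ 224.75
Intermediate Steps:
L = -½ (L = (½)*(-1) = -½ ≈ -0.50000)
d(V, x) = ¼ + x (d(V, x) = (-½)² + x = ¼ + x)
d(m(-2), 7)*(-14 + 45) = (¼ + 7)*(-14 + 45) = (29/4)*31 = 899/4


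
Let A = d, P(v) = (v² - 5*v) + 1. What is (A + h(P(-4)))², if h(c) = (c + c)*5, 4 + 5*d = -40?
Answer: 3261636/25 ≈ 1.3047e+5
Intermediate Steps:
d = -44/5 (d = -⅘ + (⅕)*(-40) = -⅘ - 8 = -44/5 ≈ -8.8000)
P(v) = 1 + v² - 5*v
A = -44/5 ≈ -8.8000
h(c) = 10*c (h(c) = (2*c)*5 = 10*c)
(A + h(P(-4)))² = (-44/5 + 10*(1 + (-4)² - 5*(-4)))² = (-44/5 + 10*(1 + 16 + 20))² = (-44/5 + 10*37)² = (-44/5 + 370)² = (1806/5)² = 3261636/25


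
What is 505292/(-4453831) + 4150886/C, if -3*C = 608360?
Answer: -27884716836959/1354766313580 ≈ -20.583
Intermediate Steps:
C = -608360/3 (C = -⅓*608360 = -608360/3 ≈ -2.0279e+5)
505292/(-4453831) + 4150886/C = 505292/(-4453831) + 4150886/(-608360/3) = 505292*(-1/4453831) + 4150886*(-3/608360) = -505292/4453831 - 6226329/304180 = -27884716836959/1354766313580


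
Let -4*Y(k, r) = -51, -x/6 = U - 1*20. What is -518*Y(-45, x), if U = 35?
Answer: -13209/2 ≈ -6604.5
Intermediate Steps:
x = -90 (x = -6*(35 - 1*20) = -6*(35 - 20) = -6*15 = -90)
Y(k, r) = 51/4 (Y(k, r) = -¼*(-51) = 51/4)
-518*Y(-45, x) = -518*51/4 = -13209/2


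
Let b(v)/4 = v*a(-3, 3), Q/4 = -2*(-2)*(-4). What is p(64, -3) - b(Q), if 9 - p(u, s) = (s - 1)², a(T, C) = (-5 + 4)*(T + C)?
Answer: -7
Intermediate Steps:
a(T, C) = -C - T (a(T, C) = -(C + T) = -C - T)
p(u, s) = 9 - (-1 + s)² (p(u, s) = 9 - (s - 1)² = 9 - (-1 + s)²)
Q = -64 (Q = 4*(-2*(-2)*(-4)) = 4*(4*(-4)) = 4*(-16) = -64)
b(v) = 0 (b(v) = 4*(v*(-1*3 - 1*(-3))) = 4*(v*(-3 + 3)) = 4*(v*0) = 4*0 = 0)
p(64, -3) - b(Q) = (9 - (-1 - 3)²) - 1*0 = (9 - 1*(-4)²) + 0 = (9 - 1*16) + 0 = (9 - 16) + 0 = -7 + 0 = -7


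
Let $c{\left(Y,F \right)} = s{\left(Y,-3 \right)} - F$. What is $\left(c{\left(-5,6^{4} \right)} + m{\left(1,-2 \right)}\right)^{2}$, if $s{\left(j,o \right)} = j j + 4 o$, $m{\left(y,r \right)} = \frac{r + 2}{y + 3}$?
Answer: $1646089$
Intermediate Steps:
$m{\left(y,r \right)} = \frac{2 + r}{3 + y}$
$s{\left(j,o \right)} = j^{2} + 4 o$
$c{\left(Y,F \right)} = -12 + Y^{2} - F$ ($c{\left(Y,F \right)} = \left(Y^{2} + 4 \left(-3\right)\right) - F = \left(Y^{2} - 12\right) - F = \left(-12 + Y^{2}\right) - F = -12 + Y^{2} - F$)
$\left(c{\left(-5,6^{4} \right)} + m{\left(1,-2 \right)}\right)^{2} = \left(\left(-12 + \left(-5\right)^{2} - 6^{4}\right) + \frac{2 - 2}{3 + 1}\right)^{2} = \left(\left(-12 + 25 - 1296\right) + \frac{1}{4} \cdot 0\right)^{2} = \left(-1283 + 0\right)^{2} = \left(-1283\right)^{2} = 1646089$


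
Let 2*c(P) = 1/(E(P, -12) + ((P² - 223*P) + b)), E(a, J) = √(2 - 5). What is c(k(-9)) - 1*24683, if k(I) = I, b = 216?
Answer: (-49366*√3 + 113739263*I)/(2*(√3 - 2304*I)) ≈ -24683.0 - 1.6391e-7*I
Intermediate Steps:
E(a, J) = I*√3 (E(a, J) = √(-3) = I*√3)
c(P) = 1/(2*(216 + P² - 223*P + I*√3)) (c(P) = 1/(2*(I*√3 + ((P² - 223*P) + 216))) = 1/(2*(I*√3 + (216 + P² - 223*P))) = 1/(2*(216 + P² - 223*P + I*√3)))
c(k(-9)) - 1*24683 = 1/(2*(216 + (-9)² - 223*(-9) + I*√3)) - 1*24683 = 1/(2*(216 + 81 + 2007 + I*√3)) - 24683 = 1/(2*(2304 + I*√3)) - 24683 = -24683 + 1/(2*(2304 + I*√3))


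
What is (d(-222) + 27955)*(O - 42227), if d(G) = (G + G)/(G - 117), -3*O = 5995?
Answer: -139710614196/113 ≈ -1.2364e+9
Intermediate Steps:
O = -5995/3 (O = -⅓*5995 = -5995/3 ≈ -1998.3)
d(G) = 2*G/(-117 + G) (d(G) = (2*G)/(-117 + G) = 2*G/(-117 + G))
(d(-222) + 27955)*(O - 42227) = (2*(-222)/(-117 - 222) + 27955)*(-5995/3 - 42227) = (2*(-222)/(-339) + 27955)*(-132676/3) = (2*(-222)*(-1/339) + 27955)*(-132676/3) = (148/113 + 27955)*(-132676/3) = (3159063/113)*(-132676/3) = -139710614196/113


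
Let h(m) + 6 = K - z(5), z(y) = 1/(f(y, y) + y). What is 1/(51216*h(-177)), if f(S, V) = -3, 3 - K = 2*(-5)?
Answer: 1/332904 ≈ 3.0039e-6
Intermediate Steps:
K = 13 (K = 3 - 2*(-5) = 3 - 1*(-10) = 3 + 10 = 13)
z(y) = 1/(-3 + y)
h(m) = 13/2 (h(m) = -6 + (13 - 1/(-3 + 5)) = -6 + (13 - 1/2) = -6 + (13 - 1*½) = -6 + (13 - ½) = -6 + 25/2 = 13/2)
1/(51216*h(-177)) = 1/(51216*(13/2)) = (1/51216)*(2/13) = 1/332904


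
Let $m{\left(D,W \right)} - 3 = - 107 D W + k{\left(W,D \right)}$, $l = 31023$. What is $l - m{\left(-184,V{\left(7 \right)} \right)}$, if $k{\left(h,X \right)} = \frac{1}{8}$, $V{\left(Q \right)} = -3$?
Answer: $\frac{720671}{8} \approx 90084.0$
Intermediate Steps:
$k{\left(h,X \right)} = \frac{1}{8}$
$m{\left(D,W \right)} = \frac{25}{8} - 107 D W$ ($m{\left(D,W \right)} = 3 + \left(- 107 D W + \frac{1}{8}\right) = 3 - \left(- \frac{1}{8} + 107 D W\right) = \frac{25}{8} - 107 D W$)
$l - m{\left(-184,V{\left(7 \right)} \right)} = 31023 - \left(\frac{25}{8} - \left(-19688\right) \left(-3\right)\right) = 31023 - \left(\frac{25}{8} - 59064\right) = 31023 - - \frac{472487}{8} = 31023 + \frac{472487}{8} = \frac{720671}{8}$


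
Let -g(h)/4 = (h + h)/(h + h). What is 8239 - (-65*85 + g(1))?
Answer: 13768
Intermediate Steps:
g(h) = -4 (g(h) = -4*(h + h)/(h + h) = -4*2*h/(2*h) = -4*2*h*1/(2*h) = -4*1 = -4)
8239 - (-65*85 + g(1)) = 8239 - (-65*85 - 4) = 8239 - (-5525 - 4) = 8239 - 1*(-5529) = 8239 + 5529 = 13768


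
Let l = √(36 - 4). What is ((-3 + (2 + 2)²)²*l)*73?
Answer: 49348*√2 ≈ 69789.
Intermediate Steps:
l = 4*√2 (l = √32 = 4*√2 ≈ 5.6569)
((-3 + (2 + 2)²)²*l)*73 = ((-3 + (2 + 2)²)²*(4*√2))*73 = ((-3 + 4²)²*(4*√2))*73 = ((-3 + 16)²*(4*√2))*73 = (13²*(4*√2))*73 = (169*(4*√2))*73 = (676*√2)*73 = 49348*√2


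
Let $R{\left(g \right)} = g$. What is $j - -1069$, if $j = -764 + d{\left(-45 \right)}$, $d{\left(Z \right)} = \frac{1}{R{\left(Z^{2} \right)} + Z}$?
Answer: $\frac{603901}{1980} \approx 305.0$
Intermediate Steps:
$d{\left(Z \right)} = \frac{1}{Z + Z^{2}}$ ($d{\left(Z \right)} = \frac{1}{Z^{2} + Z} = \frac{1}{Z + Z^{2}}$)
$j = - \frac{1512719}{1980}$ ($j = -764 + \frac{1}{\left(-45\right) \left(1 - 45\right)} = -764 - \frac{1}{45 \left(-44\right)} = -764 - - \frac{1}{1980} = -764 + \frac{1}{1980} = - \frac{1512719}{1980} \approx -764.0$)
$j - -1069 = - \frac{1512719}{1980} - -1069 = - \frac{1512719}{1980} + 1069 = \frac{603901}{1980}$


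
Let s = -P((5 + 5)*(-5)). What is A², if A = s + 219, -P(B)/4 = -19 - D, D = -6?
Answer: 27889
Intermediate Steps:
P(B) = 52 (P(B) = -4*(-19 - 1*(-6)) = -4*(-19 + 6) = -4*(-13) = 52)
s = -52 (s = -1*52 = -52)
A = 167 (A = -52 + 219 = 167)
A² = 167² = 27889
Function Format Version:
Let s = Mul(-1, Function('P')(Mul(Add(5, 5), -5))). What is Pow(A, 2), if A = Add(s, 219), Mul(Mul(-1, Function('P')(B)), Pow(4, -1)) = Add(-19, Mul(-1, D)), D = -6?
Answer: 27889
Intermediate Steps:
Function('P')(B) = 52 (Function('P')(B) = Mul(-4, Add(-19, Mul(-1, -6))) = Mul(-4, Add(-19, 6)) = Mul(-4, -13) = 52)
s = -52 (s = Mul(-1, 52) = -52)
A = 167 (A = Add(-52, 219) = 167)
Pow(A, 2) = Pow(167, 2) = 27889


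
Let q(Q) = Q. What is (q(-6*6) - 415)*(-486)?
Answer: 219186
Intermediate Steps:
(q(-6*6) - 415)*(-486) = (-6*6 - 415)*(-486) = (-36 - 415)*(-486) = -451*(-486) = 219186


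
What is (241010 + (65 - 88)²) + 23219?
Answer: 264758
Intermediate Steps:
(241010 + (65 - 88)²) + 23219 = (241010 + (-23)²) + 23219 = (241010 + 529) + 23219 = 241539 + 23219 = 264758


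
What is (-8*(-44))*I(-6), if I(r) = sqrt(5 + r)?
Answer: 352*I ≈ 352.0*I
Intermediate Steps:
(-8*(-44))*I(-6) = (-8*(-44))*sqrt(5 - 6) = 352*sqrt(-1) = 352*I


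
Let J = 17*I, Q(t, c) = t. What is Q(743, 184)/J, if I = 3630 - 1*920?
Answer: 743/46070 ≈ 0.016128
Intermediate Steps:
I = 2710 (I = 3630 - 920 = 2710)
J = 46070 (J = 17*2710 = 46070)
Q(743, 184)/J = 743/46070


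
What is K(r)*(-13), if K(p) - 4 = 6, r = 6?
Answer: -130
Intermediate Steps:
K(p) = 10 (K(p) = 4 + 6 = 10)
K(r)*(-13) = 10*(-13) = -130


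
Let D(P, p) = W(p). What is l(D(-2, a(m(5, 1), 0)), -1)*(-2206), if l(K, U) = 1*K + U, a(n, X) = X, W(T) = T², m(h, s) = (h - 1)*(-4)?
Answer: 2206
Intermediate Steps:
m(h, s) = 4 - 4*h (m(h, s) = (-1 + h)*(-4) = 4 - 4*h)
D(P, p) = p²
l(K, U) = K + U
l(D(-2, a(m(5, 1), 0)), -1)*(-2206) = (0² - 1)*(-2206) = (0 - 1)*(-2206) = -1*(-2206) = 2206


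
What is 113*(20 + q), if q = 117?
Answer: 15481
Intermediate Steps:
113*(20 + q) = 113*(20 + 117) = 113*137 = 15481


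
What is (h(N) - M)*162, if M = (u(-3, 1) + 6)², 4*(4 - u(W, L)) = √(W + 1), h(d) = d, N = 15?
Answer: -54999/4 + 810*I*√2 ≈ -13750.0 + 1145.5*I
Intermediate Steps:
u(W, L) = 4 - √(1 + W)/4 (u(W, L) = 4 - √(W + 1)/4 = 4 - √(1 + W)/4)
M = (10 - I*√2/4)² (M = ((4 - √(1 - 3)/4) + 6)² = ((4 - I*√2/4) + 6)² = (10 - I*√2/4)² ≈ 99.875 - 7.0711*I)
(h(N) - M)*162 = (15 - (40 - I*√2)²/16)*162 = 2430 - 81*(40 - I*√2)²/8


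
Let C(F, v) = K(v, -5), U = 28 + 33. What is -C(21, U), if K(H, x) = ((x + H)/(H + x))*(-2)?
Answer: 2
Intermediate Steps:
U = 61
K(H, x) = -2 (K(H, x) = ((H + x)/(H + x))*(-2) = 1*(-2) = -2)
C(F, v) = -2
-C(21, U) = -1*(-2) = 2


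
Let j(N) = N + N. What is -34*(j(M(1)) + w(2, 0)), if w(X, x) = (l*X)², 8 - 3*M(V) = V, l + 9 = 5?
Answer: -7004/3 ≈ -2334.7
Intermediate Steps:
l = -4 (l = -9 + 5 = -4)
M(V) = 8/3 - V/3
j(N) = 2*N
w(X, x) = 16*X² (w(X, x) = (-4*X)² = 16*X²)
-34*(j(M(1)) + w(2, 0)) = -34*(2*(8/3 - ⅓*1) + 16*2²) = -34*(2*(8/3 - ⅓) + 16*4) = -34*(2*(7/3) + 64) = -34*(14/3 + 64) = -34*206/3 = -7004/3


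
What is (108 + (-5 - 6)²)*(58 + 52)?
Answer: 25190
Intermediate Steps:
(108 + (-5 - 6)²)*(58 + 52) = (108 + (-11)²)*110 = (108 + 121)*110 = 229*110 = 25190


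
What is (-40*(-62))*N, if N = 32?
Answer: 79360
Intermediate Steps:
(-40*(-62))*N = -40*(-62)*32 = 2480*32 = 79360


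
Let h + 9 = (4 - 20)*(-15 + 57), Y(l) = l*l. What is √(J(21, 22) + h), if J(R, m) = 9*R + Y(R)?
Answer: I*√51 ≈ 7.1414*I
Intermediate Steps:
Y(l) = l²
J(R, m) = R² + 9*R (J(R, m) = 9*R + R² = R² + 9*R)
h = -681 (h = -9 + (4 - 20)*(-15 + 57) = -9 - 16*42 = -9 - 672 = -681)
√(J(21, 22) + h) = √(21*(9 + 21) - 681) = √(21*30 - 681) = √(630 - 681) = √(-51) = I*√51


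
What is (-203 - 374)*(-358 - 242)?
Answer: 346200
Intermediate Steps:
(-203 - 374)*(-358 - 242) = -577*(-600) = 346200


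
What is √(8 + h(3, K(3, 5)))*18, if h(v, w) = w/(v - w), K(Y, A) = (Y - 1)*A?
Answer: 18*√322/7 ≈ 46.143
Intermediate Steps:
K(Y, A) = A*(-1 + Y) (K(Y, A) = (-1 + Y)*A = A*(-1 + Y))
√(8 + h(3, K(3, 5)))*18 = √(8 + (5*(-1 + 3))/(3 - 5*(-1 + 3)))*18 = √(8 + (5*2)/(3 - 5*2))*18 = √(8 + 10/(3 - 1*10))*18 = √(8 + 10/(3 - 10))*18 = √(8 + 10/(-7))*18 = √(8 + 10*(-⅐))*18 = √(8 - 10/7)*18 = √(46/7)*18 = (√322/7)*18 = 18*√322/7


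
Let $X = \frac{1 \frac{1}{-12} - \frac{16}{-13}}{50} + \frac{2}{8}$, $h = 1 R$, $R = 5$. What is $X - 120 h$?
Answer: $- \frac{4677871}{7800} \approx -599.73$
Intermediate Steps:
$h = 5$ ($h = 1 \cdot 5 = 5$)
$X = \frac{2129}{7800}$ ($X = \left(1 \left(- \frac{1}{12}\right) - - \frac{16}{13}\right) \frac{1}{50} + 2 \cdot \frac{1}{8} = \left(- \frac{1}{12} + \frac{16}{13}\right) \frac{1}{50} + \frac{1}{4} = \frac{179}{156} \cdot \frac{1}{50} + \frac{1}{4} = \frac{179}{7800} + \frac{1}{4} = \frac{2129}{7800} \approx 0.27295$)
$X - 120 h = \frac{2129}{7800} - 600 = - \frac{4677871}{7800}$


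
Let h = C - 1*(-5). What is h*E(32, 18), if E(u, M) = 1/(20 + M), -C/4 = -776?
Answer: 3109/38 ≈ 81.816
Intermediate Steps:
C = 3104 (C = -4*(-776) = 3104)
h = 3109 (h = 3104 - 1*(-5) = 3104 + 5 = 3109)
h*E(32, 18) = 3109/(20 + 18) = 3109/38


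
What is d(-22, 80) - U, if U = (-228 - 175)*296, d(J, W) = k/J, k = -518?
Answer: 1312427/11 ≈ 1.1931e+5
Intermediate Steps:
d(J, W) = -518/J
U = -119288 (U = -403*296 = -119288)
d(-22, 80) - U = -518/(-22) - 1*(-119288) = -518*(-1/22) + 119288 = 259/11 + 119288 = 1312427/11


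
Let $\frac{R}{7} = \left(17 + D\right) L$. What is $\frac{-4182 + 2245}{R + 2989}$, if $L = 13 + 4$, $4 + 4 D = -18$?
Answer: $- \frac{3874}{8715} \approx -0.44452$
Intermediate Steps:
$D = - \frac{11}{2}$ ($D = -1 + \frac{1}{4} \left(-18\right) = -1 - \frac{9}{2} = - \frac{11}{2} \approx -5.5$)
$L = 17$
$R = \frac{2737}{2}$ ($R = 7 \left(17 - \frac{11}{2}\right) 17 = 7 \cdot \frac{23}{2} \cdot 17 = 7 \cdot \frac{391}{2} = \frac{2737}{2} \approx 1368.5$)
$\frac{-4182 + 2245}{R + 2989} = \frac{-4182 + 2245}{\frac{2737}{2} + 2989} = - \frac{1937}{\frac{8715}{2}} = \left(-1937\right) \frac{2}{8715} = - \frac{3874}{8715}$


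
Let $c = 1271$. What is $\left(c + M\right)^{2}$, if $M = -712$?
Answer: $312481$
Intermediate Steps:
$\left(c + M\right)^{2} = \left(1271 - 712\right)^{2} = 559^{2} = 312481$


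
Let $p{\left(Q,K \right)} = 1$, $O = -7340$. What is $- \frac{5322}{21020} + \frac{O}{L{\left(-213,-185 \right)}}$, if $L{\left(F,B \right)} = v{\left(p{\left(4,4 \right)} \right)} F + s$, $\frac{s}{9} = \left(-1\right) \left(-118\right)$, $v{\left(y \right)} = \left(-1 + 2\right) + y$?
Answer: $- \frac{19708949}{1671090} \approx -11.794$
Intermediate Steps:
$v{\left(y \right)} = 1 + y$
$s = 1062$ ($s = 9 \left(\left(-1\right) \left(-118\right)\right) = 9 \cdot 118 = 1062$)
$L{\left(F,B \right)} = 1062 + 2 F$ ($L{\left(F,B \right)} = \left(1 + 1\right) F + 1062 = 2 F + 1062 = 1062 + 2 F$)
$- \frac{5322}{21020} + \frac{O}{L{\left(-213,-185 \right)}} = - \frac{5322}{21020} - \frac{7340}{1062 + 2 \left(-213\right)} = \left(-5322\right) \frac{1}{21020} - \frac{7340}{1062 - 426} = - \frac{2661}{10510} - \frac{7340}{636} = - \frac{2661}{10510} - \frac{1835}{159} = - \frac{19708949}{1671090}$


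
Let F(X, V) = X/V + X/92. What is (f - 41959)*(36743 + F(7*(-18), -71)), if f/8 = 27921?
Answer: 21769798561049/3266 ≈ 6.6656e+9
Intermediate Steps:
F(X, V) = X/92 + X/V (F(X, V) = X/V + X*(1/92) = X/V + X/92 = X/92 + X/V)
f = 223368 (f = 8*27921 = 223368)
(f - 41959)*(36743 + F(7*(-18), -71)) = (223368 - 41959)*(36743 + ((7*(-18))/92 + (7*(-18))/(-71))) = 181409*(36743 + ((1/92)*(-126) - 126*(-1/71))) = 181409*(36743 + (-63/46 + 126/71)) = 181409*(36743 + 1323/3266) = 181409*(120003961/3266) = 21769798561049/3266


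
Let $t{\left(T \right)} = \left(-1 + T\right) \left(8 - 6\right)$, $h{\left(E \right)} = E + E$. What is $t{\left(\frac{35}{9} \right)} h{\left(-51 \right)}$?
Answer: $- \frac{1768}{3} \approx -589.33$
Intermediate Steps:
$h{\left(E \right)} = 2 E$
$t{\left(T \right)} = -2 + 2 T$ ($t{\left(T \right)} = \left(-1 + T\right) 2 = -2 + 2 T$)
$t{\left(\frac{35}{9} \right)} h{\left(-51 \right)} = \left(-2 + 2 \cdot \frac{35}{9}\right) 2 \left(-51\right) = \left(-2 + 2 \cdot 35 \cdot \frac{1}{9}\right) \left(-102\right) = \left(-2 + 2 \cdot \frac{35}{9}\right) \left(-102\right) = \left(-2 + \frac{70}{9}\right) \left(-102\right) = \frac{52}{9} \left(-102\right) = - \frac{1768}{3}$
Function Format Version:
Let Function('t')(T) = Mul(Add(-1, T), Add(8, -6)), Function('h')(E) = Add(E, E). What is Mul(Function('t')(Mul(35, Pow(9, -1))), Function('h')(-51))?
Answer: Rational(-1768, 3) ≈ -589.33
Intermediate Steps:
Function('h')(E) = Mul(2, E)
Function('t')(T) = Add(-2, Mul(2, T)) (Function('t')(T) = Mul(Add(-1, T), 2) = Add(-2, Mul(2, T)))
Mul(Function('t')(Mul(35, Pow(9, -1))), Function('h')(-51)) = Mul(Add(-2, Mul(2, Mul(35, Pow(9, -1)))), Mul(2, -51)) = Mul(Add(-2, Mul(2, Mul(35, Rational(1, 9)))), -102) = Mul(Add(-2, Mul(2, Rational(35, 9))), -102) = Mul(Add(-2, Rational(70, 9)), -102) = Mul(Rational(52, 9), -102) = Rational(-1768, 3)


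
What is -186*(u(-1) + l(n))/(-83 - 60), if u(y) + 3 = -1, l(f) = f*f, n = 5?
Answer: 3906/143 ≈ 27.315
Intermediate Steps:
l(f) = f²
u(y) = -4 (u(y) = -3 - 1 = -4)
-186*(u(-1) + l(n))/(-83 - 60) = -186*(-4 + 5²)/(-83 - 60) = -186*(-4 + 25)/(-143) = -3906*(-1)/143 = -186*(-21/143) = 3906/143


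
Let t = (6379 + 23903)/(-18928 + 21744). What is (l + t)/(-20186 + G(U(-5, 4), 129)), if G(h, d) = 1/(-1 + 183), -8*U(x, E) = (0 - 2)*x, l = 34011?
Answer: -1453046413/862130368 ≈ -1.6854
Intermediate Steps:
U(x, E) = x/4 (U(x, E) = -(0 - 2)*x/8 = -(-1)*x/4 = x/4)
G(h, d) = 1/182
t = 15141/1408 (t = 30282/2816 = 30282*(1/2816) = 15141/1408 ≈ 10.754)
(l + t)/(-20186 + G(U(-5, 4), 129)) = (34011 + 15141/1408)/(-20186 + 1/182) = 47902629/(1408*(-3673851/182)) = (47902629/1408)*(-182/3673851) = -1453046413/862130368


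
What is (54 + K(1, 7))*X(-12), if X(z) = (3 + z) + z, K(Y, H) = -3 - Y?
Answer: -1050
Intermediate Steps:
X(z) = 3 + 2*z
(54 + K(1, 7))*X(-12) = (54 + (-3 - 1*1))*(3 + 2*(-12)) = (54 + (-3 - 1))*(3 - 24) = (54 - 4)*(-21) = 50*(-21) = -1050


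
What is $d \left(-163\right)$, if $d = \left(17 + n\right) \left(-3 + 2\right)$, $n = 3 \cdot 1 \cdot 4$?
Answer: $4727$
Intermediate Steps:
$n = 12$ ($n = 3 \cdot 4 = 12$)
$d = -29$ ($d = \left(17 + 12\right) \left(-3 + 2\right) = 29 \left(-1\right) = -29$)
$d \left(-163\right) = \left(-29\right) \left(-163\right) = 4727$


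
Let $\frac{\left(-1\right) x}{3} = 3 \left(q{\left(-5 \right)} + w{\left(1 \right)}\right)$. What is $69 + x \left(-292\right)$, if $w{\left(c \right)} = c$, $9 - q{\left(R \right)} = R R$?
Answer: $-39351$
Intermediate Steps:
$q{\left(R \right)} = 9 - R^{2}$ ($q{\left(R \right)} = 9 - R R = 9 - R^{2}$)
$x = 135$ ($x = - 3 \cdot 3 \left(\left(9 - \left(-5\right)^{2}\right) + 1\right) = - 3 \cdot 3 \left(\left(9 - 25\right) + 1\right) = - 3 \cdot 3 \left(-16 + 1\right) = - 3 \cdot 3 \left(-15\right) = \left(-3\right) \left(-45\right) = 135$)
$69 + x \left(-292\right) = 69 + 135 \left(-292\right) = 69 - 39420 = -39351$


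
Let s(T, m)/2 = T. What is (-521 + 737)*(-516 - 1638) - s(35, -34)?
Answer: -465334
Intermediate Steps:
s(T, m) = 2*T
(-521 + 737)*(-516 - 1638) - s(35, -34) = (-521 + 737)*(-516 - 1638) - 2*35 = 216*(-2154) - 1*70 = -465264 - 70 = -465334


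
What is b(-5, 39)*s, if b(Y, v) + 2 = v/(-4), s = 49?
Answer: -2303/4 ≈ -575.75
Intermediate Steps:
b(Y, v) = -2 - v/4 (b(Y, v) = -2 + v/(-4) = -2 + v*(-¼) = -2 - v/4)
b(-5, 39)*s = (-2 - ¼*39)*49 = (-2 - 39/4)*49 = -47/4*49 = -2303/4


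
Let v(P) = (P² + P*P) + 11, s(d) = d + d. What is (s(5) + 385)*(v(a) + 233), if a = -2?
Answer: 99540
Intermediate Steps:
s(d) = 2*d
v(P) = 11 + 2*P² (v(P) = (P² + P²) + 11 = 2*P² + 11 = 11 + 2*P²)
(s(5) + 385)*(v(a) + 233) = (2*5 + 385)*((11 + 2*(-2)²) + 233) = (10 + 385)*((11 + 2*4) + 233) = 395*((11 + 8) + 233) = 395*(19 + 233) = 395*252 = 99540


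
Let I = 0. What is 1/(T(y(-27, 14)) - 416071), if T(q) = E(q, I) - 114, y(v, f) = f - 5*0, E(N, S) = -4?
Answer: -1/416189 ≈ -2.4028e-6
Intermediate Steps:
y(v, f) = f (y(v, f) = f + 0 = f)
T(q) = -118 (T(q) = -4 - 114 = -118)
1/(T(y(-27, 14)) - 416071) = 1/(-118 - 416071) = 1/(-416189) = -1/416189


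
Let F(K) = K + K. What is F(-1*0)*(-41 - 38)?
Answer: 0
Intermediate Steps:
F(K) = 2*K
F(-1*0)*(-41 - 38) = (2*(-1*0))*(-41 - 38) = (2*0)*(-79) = 0*(-79) = 0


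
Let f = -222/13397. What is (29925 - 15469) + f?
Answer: 193666810/13397 ≈ 14456.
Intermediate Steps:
f = -222/13397 (f = -222*1/13397 = -222/13397 ≈ -0.016571)
(29925 - 15469) + f = (29925 - 15469) - 222/13397 = 14456 - 222/13397 = 193666810/13397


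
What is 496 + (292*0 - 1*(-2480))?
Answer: 2976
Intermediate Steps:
496 + (292*0 - 1*(-2480)) = 496 + (0 + 2480) = 496 + 2480 = 2976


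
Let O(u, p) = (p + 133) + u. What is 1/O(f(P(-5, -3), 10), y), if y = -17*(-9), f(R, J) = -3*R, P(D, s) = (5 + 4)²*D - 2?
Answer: 1/1507 ≈ 0.00066357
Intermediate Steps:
P(D, s) = -2 + 81*D (P(D, s) = 9²*D - 2 = 81*D - 2 = -2 + 81*D)
y = 153
O(u, p) = 133 + p + u (O(u, p) = (133 + p) + u = 133 + p + u)
1/O(f(P(-5, -3), 10), y) = 1/(133 + 153 - 3*(-2 + 81*(-5))) = 1/(133 + 153 - 3*(-2 - 405)) = 1/(133 + 153 - 3*(-407)) = 1/(133 + 153 + 1221) = 1/1507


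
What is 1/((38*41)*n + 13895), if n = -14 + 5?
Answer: -1/127 ≈ -0.0078740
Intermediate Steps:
n = -9
1/((38*41)*n + 13895) = 1/((38*41)*(-9) + 13895) = 1/(1558*(-9) + 13895) = 1/(-14022 + 13895) = 1/(-127) = -1/127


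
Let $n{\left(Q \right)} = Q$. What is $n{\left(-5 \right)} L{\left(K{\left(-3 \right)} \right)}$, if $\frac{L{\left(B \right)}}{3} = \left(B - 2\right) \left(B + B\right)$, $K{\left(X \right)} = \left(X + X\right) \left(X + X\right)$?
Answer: $-36720$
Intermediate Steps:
$K{\left(X \right)} = 4 X^{2}$ ($K{\left(X \right)} = 2 X 2 X = 4 X^{2}$)
$L{\left(B \right)} = 6 B \left(-2 + B\right)$ ($L{\left(B \right)} = 3 \left(B - 2\right) \left(B + B\right) = 3 \left(-2 + B\right) 2 B = 3 \cdot 2 B \left(-2 + B\right) = 6 B \left(-2 + B\right)$)
$n{\left(-5 \right)} L{\left(K{\left(-3 \right)} \right)} = - 5 \cdot 6 \cdot 4 \left(-3\right)^{2} \left(-2 + 4 \left(-3\right)^{2}\right) = - 5 \cdot 6 \cdot 4 \cdot 9 \left(-2 + 4 \cdot 9\right) = - 5 \cdot 6 \cdot 36 \left(-2 + 36\right) = - 5 \cdot 6 \cdot 36 \cdot 34 = \left(-5\right) 7344 = -36720$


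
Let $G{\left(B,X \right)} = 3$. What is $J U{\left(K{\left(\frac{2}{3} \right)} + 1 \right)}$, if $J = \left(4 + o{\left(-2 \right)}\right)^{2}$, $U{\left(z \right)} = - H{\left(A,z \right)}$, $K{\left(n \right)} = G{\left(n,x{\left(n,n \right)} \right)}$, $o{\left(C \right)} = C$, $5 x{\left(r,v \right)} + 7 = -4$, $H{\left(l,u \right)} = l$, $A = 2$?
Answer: $-8$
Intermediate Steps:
$x{\left(r,v \right)} = - \frac{11}{5}$ ($x{\left(r,v \right)} = - \frac{7}{5} + \frac{1}{5} \left(-4\right) = - \frac{7}{5} - \frac{4}{5} = - \frac{11}{5}$)
$K{\left(n \right)} = 3$
$U{\left(z \right)} = -2$ ($U{\left(z \right)} = \left(-1\right) 2 = -2$)
$J = 4$ ($J = \left(4 - 2\right)^{2} = 2^{2} = 4$)
$J U{\left(K{\left(\frac{2}{3} \right)} + 1 \right)} = 4 \left(-2\right) = -8$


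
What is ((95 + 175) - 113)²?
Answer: 24649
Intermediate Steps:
((95 + 175) - 113)² = (270 - 113)² = 157² = 24649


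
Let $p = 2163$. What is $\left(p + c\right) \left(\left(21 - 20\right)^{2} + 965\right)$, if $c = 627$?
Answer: $2695140$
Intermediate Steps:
$\left(p + c\right) \left(\left(21 - 20\right)^{2} + 965\right) = \left(2163 + 627\right) \left(\left(21 - 20\right)^{2} + 965\right) = 2790 \left(1^{2} + 965\right) = 2790 \left(1 + 965\right) = 2790 \cdot 966 = 2695140$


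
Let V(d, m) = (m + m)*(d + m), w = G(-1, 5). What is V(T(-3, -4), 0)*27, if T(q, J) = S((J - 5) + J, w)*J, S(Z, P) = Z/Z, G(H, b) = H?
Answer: 0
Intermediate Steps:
w = -1
S(Z, P) = 1
T(q, J) = J (T(q, J) = 1*J = J)
V(d, m) = 2*m*(d + m) (V(d, m) = (2*m)*(d + m) = 2*m*(d + m))
V(T(-3, -4), 0)*27 = (2*0*(-4 + 0))*27 = (2*0*(-4))*27 = 0*27 = 0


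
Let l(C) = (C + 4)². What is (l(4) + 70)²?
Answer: 17956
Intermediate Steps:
l(C) = (4 + C)²
(l(4) + 70)² = ((4 + 4)² + 70)² = (8² + 70)² = (64 + 70)² = 134² = 17956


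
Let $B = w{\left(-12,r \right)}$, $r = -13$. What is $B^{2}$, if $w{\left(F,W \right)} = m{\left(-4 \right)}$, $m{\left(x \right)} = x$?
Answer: $16$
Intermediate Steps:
$w{\left(F,W \right)} = -4$
$B = -4$
$B^{2} = \left(-4\right)^{2} = 16$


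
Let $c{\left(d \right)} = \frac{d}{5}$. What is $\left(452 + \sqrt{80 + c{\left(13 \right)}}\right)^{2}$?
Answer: $\frac{\left(2260 + \sqrt{2065}\right)^{2}}{25} \approx 2.126 \cdot 10^{5}$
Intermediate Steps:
$c{\left(d \right)} = \frac{d}{5}$ ($c{\left(d \right)} = d \frac{1}{5} = \frac{d}{5}$)
$\left(452 + \sqrt{80 + c{\left(13 \right)}}\right)^{2} = \left(452 + \sqrt{80 + \frac{1}{5} \cdot 13}\right)^{2} = \left(452 + \sqrt{80 + \frac{13}{5}}\right)^{2} = \left(452 + \sqrt{\frac{413}{5}}\right)^{2} = \left(452 + \frac{\sqrt{2065}}{5}\right)^{2}$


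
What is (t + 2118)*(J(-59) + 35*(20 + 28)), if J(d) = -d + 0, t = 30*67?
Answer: 7178592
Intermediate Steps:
t = 2010
J(d) = -d
(t + 2118)*(J(-59) + 35*(20 + 28)) = (2010 + 2118)*(-1*(-59) + 35*(20 + 28)) = 4128*(59 + 35*48) = 4128*(59 + 1680) = 4128*1739 = 7178592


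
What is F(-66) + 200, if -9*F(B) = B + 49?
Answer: 1817/9 ≈ 201.89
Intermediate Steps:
F(B) = -49/9 - B/9 (F(B) = -(B + 49)/9 = -(49 + B)/9 = -49/9 - B/9)
F(-66) + 200 = (-49/9 - ⅑*(-66)) + 200 = (-49/9 + 22/3) + 200 = 17/9 + 200 = 1817/9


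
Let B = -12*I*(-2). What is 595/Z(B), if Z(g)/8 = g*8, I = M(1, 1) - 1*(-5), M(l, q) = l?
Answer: 595/9216 ≈ 0.064562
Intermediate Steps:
I = 6 (I = 1 - 1*(-5) = 1 + 5 = 6)
B = 144 (B = -72*(-2) = -12*(-12) = 144)
Z(g) = 64*g (Z(g) = 8*(g*8) = 8*(8*g) = 64*g)
595/Z(B) = 595/((64*144)) = 595/9216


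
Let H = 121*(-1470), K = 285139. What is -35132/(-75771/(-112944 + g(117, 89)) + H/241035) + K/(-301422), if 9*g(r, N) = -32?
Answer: 172975754284721813741/330331755673326 ≈ 5.2364e+5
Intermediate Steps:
g(r, N) = -32/9 (g(r, N) = (1/9)*(-32) = -32/9)
H = -177870
-35132/(-75771/(-112944 + g(117, 89)) + H/241035) + K/(-301422) = -35132/(-75771/(-112944 - 32/9) - 177870/241035) + 285139/(-301422) = -35132/(-75771/(-1016528/9) - 177870*1/241035) + 285139*(-1/301422) = -35132/(-75771*(-9/1016528) - 11858/16069) - 285139/301422 = -35132/(681939/1016528 - 11858/16069) - 285139/301422 = -35132/(-1095911233/16334588432) - 285139/301422 = -35132*(-16334588432/1095911233) - 285139/301422 = 573866760793024/1095911233 - 285139/301422 = 172975754284721813741/330331755673326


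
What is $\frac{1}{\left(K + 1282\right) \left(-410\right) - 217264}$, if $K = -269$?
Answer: $- \frac{1}{632594} \approx -1.5808 \cdot 10^{-6}$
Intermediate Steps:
$\frac{1}{\left(K + 1282\right) \left(-410\right) - 217264} = \frac{1}{\left(-269 + 1282\right) \left(-410\right) - 217264} = \frac{1}{1013 \left(-410\right) - 217264} = \frac{1}{-415330 - 217264} = \frac{1}{-632594} = - \frac{1}{632594}$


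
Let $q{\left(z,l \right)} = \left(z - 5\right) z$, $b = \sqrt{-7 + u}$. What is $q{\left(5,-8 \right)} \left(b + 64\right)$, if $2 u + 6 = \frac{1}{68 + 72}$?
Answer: $0$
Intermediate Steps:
$u = - \frac{839}{280}$ ($u = -3 + \frac{1}{2 \left(68 + 72\right)} = -3 + \frac{1}{2 \cdot 140} = -3 + \frac{1}{2} \cdot \frac{1}{140} = -3 + \frac{1}{280} = - \frac{839}{280} \approx -2.9964$)
$b = \frac{3 i \sqrt{21770}}{140}$ ($b = \sqrt{-7 - \frac{839}{280}} = \sqrt{- \frac{2799}{280}} = \frac{3 i \sqrt{21770}}{140} \approx 3.1617 i$)
$q{\left(z,l \right)} = z \left(-5 + z\right)$ ($q{\left(z,l \right)} = \left(-5 + z\right) z = z \left(-5 + z\right)$)
$q{\left(5,-8 \right)} \left(b + 64\right) = 5 \left(-5 + 5\right) \left(\frac{3 i \sqrt{21770}}{140} + 64\right) = 5 \cdot 0 \left(64 + \frac{3 i \sqrt{21770}}{140}\right) = 0 \left(64 + \frac{3 i \sqrt{21770}}{140}\right) = 0$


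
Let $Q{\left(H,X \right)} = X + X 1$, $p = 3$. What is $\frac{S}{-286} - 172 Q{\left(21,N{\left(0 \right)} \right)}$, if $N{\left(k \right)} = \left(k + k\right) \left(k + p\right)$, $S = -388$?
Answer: $\frac{194}{143} \approx 1.3566$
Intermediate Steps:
$N{\left(k \right)} = 2 k \left(3 + k\right)$ ($N{\left(k \right)} = \left(k + k\right) \left(k + 3\right) = 2 k \left(3 + k\right)$)
$Q{\left(H,X \right)} = 2 X$ ($Q{\left(H,X \right)} = X + X = 2 X$)
$\frac{S}{-286} - 172 Q{\left(21,N{\left(0 \right)} \right)} = - \frac{388}{-286} - 172 \cdot 2 \cdot 2 \cdot 0 \left(3 + 0\right) = \left(-388\right) \left(- \frac{1}{286}\right) - 172 \cdot 2 \cdot 2 \cdot 0 \cdot 3 = \frac{194}{143} - 172 \cdot 2 \cdot 0 = \frac{194}{143} - 0 = \frac{194}{143} + 0 = \frac{194}{143}$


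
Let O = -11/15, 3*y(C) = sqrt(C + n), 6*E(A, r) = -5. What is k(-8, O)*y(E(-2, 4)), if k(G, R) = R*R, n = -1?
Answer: 121*I*sqrt(66)/4050 ≈ 0.24272*I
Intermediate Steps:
E(A, r) = -5/6 (E(A, r) = (1/6)*(-5) = -5/6)
y(C) = sqrt(-1 + C)/3 (y(C) = sqrt(C - 1)/3 = sqrt(-1 + C)/3)
O = -11/15 (O = -11*1/15 = -11/15 ≈ -0.73333)
k(G, R) = R**2
k(-8, O)*y(E(-2, 4)) = (-11/15)**2*(sqrt(-1 - 5/6)/3) = 121*(sqrt(-11/6)/3)/225 = 121*((I*sqrt(66)/6)/3)/225 = 121*(I*sqrt(66)/18)/225 = 121*I*sqrt(66)/4050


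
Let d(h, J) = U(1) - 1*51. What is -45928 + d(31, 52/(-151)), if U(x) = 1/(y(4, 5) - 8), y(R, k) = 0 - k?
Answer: -597728/13 ≈ -45979.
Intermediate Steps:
y(R, k) = -k
U(x) = -1/13 (U(x) = 1/(-1*5 - 8) = 1/(-5 - 8) = 1/(-13) = -1/13)
d(h, J) = -664/13 (d(h, J) = -1/13 - 1*51 = -1/13 - 51 = -664/13)
-45928 + d(31, 52/(-151)) = -45928 - 664/13 = -597728/13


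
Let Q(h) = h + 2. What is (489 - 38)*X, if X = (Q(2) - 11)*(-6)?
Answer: 18942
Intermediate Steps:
Q(h) = 2 + h
X = 42 (X = ((2 + 2) - 11)*(-6) = (4 - 11)*(-6) = -7*(-6) = 42)
(489 - 38)*X = (489 - 38)*42 = 451*42 = 18942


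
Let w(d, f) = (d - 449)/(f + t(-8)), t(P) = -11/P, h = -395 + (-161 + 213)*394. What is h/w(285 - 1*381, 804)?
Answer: -129459199/4360 ≈ -29692.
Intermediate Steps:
h = 20093 (h = -395 + 52*394 = -395 + 20488 = 20093)
w(d, f) = (-449 + d)/(11/8 + f) (w(d, f) = (d - 449)/(f - 11/(-8)) = (-449 + d)/(f - 11*(-⅛)) = (-449 + d)/(f + 11/8) = (-449 + d)/(11/8 + f))
h/w(285 - 1*381, 804) = 20093/((8*(-449 + (285 - 1*381))/(11 + 8*804))) = 20093/((8*(-449 + (285 - 381))/(11 + 6432))) = 20093/((8*(-449 - 96)/6443)) = 20093/((8*(1/6443)*(-545))) = 20093/(-4360/6443) = 20093*(-6443/4360) = -129459199/4360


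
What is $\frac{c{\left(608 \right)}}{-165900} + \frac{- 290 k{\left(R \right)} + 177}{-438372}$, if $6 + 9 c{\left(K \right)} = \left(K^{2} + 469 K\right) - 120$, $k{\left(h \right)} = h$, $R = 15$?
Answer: $- \frac{173312999}{404032860} \approx -0.42896$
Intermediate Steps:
$c{\left(K \right)} = -14 + \frac{K^{2}}{9} + \frac{469 K}{9}$ ($c{\left(K \right)} = - \frac{2}{3} + \frac{\left(K^{2} + 469 K\right) - 120}{9} = - \frac{2}{3} + \frac{-120 + K^{2} + 469 K}{9} = - \frac{2}{3} + \left(- \frac{40}{3} + \frac{K^{2}}{9} + \frac{469 K}{9}\right) = -14 + \frac{K^{2}}{9} + \frac{469 K}{9}$)
$\frac{c{\left(608 \right)}}{-165900} + \frac{- 290 k{\left(R \right)} + 177}{-438372} = \frac{-14 + \frac{608^{2}}{9} + \frac{469}{9} \cdot 608}{-165900} + \frac{\left(-290\right) 15 + 177}{-438372} = \left(-14 + \frac{1}{9} \cdot 369664 + \frac{285152}{9}\right) \left(- \frac{1}{165900}\right) + \left(-4350 + 177\right) \left(- \frac{1}{438372}\right) = \left(-14 + \frac{369664}{9} + \frac{285152}{9}\right) \left(- \frac{1}{165900}\right) - - \frac{1391}{146124} = \frac{218230}{3} \left(- \frac{1}{165900}\right) + \frac{1391}{146124} = - \frac{21823}{49770} + \frac{1391}{146124} = - \frac{173312999}{404032860}$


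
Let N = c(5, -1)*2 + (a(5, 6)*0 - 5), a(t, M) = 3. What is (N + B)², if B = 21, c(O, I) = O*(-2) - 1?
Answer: 36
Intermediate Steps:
c(O, I) = -1 - 2*O (c(O, I) = -2*O - 1 = -1 - 2*O)
N = -27 (N = (-1 - 2*5)*2 + (3*0 - 5) = (-1 - 10)*2 + (0 - 5) = -11*2 - 5 = -22 - 5 = -27)
(N + B)² = (-27 + 21)² = (-6)² = 36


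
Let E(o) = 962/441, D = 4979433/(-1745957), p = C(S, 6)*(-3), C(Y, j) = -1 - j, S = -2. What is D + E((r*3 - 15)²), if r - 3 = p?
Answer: -516319319/769967037 ≈ -0.67057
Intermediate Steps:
p = 21 (p = (-1 - 1*6)*(-3) = (-1 - 6)*(-3) = -7*(-3) = 21)
r = 24 (r = 3 + 21 = 24)
D = -4979433/1745957 (D = 4979433*(-1/1745957) = -4979433/1745957 ≈ -2.8520)
E(o) = 962/441 (E(o) = 962*(1/441) = 962/441)
D + E((r*3 - 15)²) = -4979433/1745957 + 962/441 = -516319319/769967037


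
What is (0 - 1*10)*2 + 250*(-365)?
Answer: -91270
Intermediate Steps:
(0 - 1*10)*2 + 250*(-365) = (0 - 10)*2 - 91250 = -10*2 - 91250 = -20 - 91250 = -91270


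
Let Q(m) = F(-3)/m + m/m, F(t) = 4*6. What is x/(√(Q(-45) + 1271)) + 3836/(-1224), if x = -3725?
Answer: -959/306 - 25*√4470/16 ≈ -107.60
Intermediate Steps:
F(t) = 24
Q(m) = 1 + 24/m (Q(m) = 24/m + m/m = 24/m + 1 = 1 + 24/m)
x/(√(Q(-45) + 1271)) + 3836/(-1224) = -3725/√((24 - 45)/(-45) + 1271) + 3836/(-1224) = -3725/√(-1/45*(-21) + 1271) + 3836*(-1/1224) = -3725/√(7/15 + 1271) - 959/306 = -3725*√4470/2384 - 959/306 = -25*√4470/16 - 959/306 = -959/306 - 25*√4470/16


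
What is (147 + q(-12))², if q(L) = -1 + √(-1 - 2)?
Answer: (146 + I*√3)² ≈ 21313.0 + 505.8*I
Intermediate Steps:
q(L) = -1 + I*√3 (q(L) = -1 + √(-3) = -1 + I*√3)
(147 + q(-12))² = (147 + (-1 + I*√3))² = (146 + I*√3)²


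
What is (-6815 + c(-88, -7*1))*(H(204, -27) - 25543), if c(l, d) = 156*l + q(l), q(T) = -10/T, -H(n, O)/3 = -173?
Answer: 5654717072/11 ≈ 5.1407e+8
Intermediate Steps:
H(n, O) = 519 (H(n, O) = -3*(-173) = 519)
c(l, d) = -10/l + 156*l (c(l, d) = 156*l - 10/l = -10/l + 156*l)
(-6815 + c(-88, -7*1))*(H(204, -27) - 25543) = (-6815 + (-10/(-88) + 156*(-88)))*(519 - 25543) = (-6815 + (-10*(-1/88) - 13728))*(-25024) = (-6815 + (5/44 - 13728))*(-25024) = (-6815 - 604027/44)*(-25024) = -903887/44*(-25024) = 5654717072/11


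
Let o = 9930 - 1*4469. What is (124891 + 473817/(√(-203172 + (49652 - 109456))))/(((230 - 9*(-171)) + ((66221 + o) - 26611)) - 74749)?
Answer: -124891/27909 + 157939*I*√4109/305808216 ≈ -4.4749 + 0.033106*I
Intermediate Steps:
o = 5461 (o = 9930 - 4469 = 5461)
(124891 + 473817/(√(-203172 + (49652 - 109456))))/(((230 - 9*(-171)) + ((66221 + o) - 26611)) - 74749) = (124891 + 473817/(√(-203172 + (49652 - 109456))))/(((230 - 9*(-171)) + ((66221 + 5461) - 26611)) - 74749) = (124891 + 473817/(√(-203172 - 59804)))/(((230 + 1539) + (71682 - 26611)) - 74749) = (124891 + 473817/(√(-262976)))/((1769 + 45071) - 74749) = (124891 + 473817/((8*I*√4109)))/(46840 - 74749) = (124891 + 473817*(-I*√4109/32872))/(-27909) = (124891 - 473817*I*√4109/32872)*(-1/27909) = -124891/27909 + 157939*I*√4109/305808216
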